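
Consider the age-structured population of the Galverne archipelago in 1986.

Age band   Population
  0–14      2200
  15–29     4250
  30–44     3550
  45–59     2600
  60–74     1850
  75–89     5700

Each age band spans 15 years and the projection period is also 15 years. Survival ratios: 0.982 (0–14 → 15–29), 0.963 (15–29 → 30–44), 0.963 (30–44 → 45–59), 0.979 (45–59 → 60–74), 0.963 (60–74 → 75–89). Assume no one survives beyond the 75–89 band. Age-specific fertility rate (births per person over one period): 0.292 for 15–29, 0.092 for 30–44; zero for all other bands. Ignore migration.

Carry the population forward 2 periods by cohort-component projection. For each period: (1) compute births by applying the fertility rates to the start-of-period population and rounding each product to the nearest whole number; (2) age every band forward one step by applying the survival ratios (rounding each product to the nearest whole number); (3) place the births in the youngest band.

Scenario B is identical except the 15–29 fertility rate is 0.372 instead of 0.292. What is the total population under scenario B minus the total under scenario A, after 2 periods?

After projecting period 1:
Births: 4250 × 0.292 = 1241, 3550 × 0.092 = 327 — total 1568
15–29: 2200 × 0.982 = 2160
30–44: 4250 × 0.963 = 4093
45–59: 3550 × 0.963 = 3419
60–74: 2600 × 0.979 = 2545
75–89: 1850 × 0.963 = 1782
Population now: 0–14=1568, 15–29=2160, 30–44=4093, 45–59=3419, 60–74=2545, 75–89=1782
After projecting period 2:
Births: 2160 × 0.292 = 631, 4093 × 0.092 = 377 — total 1008
15–29: 1568 × 0.982 = 1540
30–44: 2160 × 0.963 = 2080
45–59: 4093 × 0.963 = 3942
60–74: 3419 × 0.979 = 3347
75–89: 2545 × 0.963 = 2451
Population now: 0–14=1008, 15–29=1540, 30–44=2080, 45–59=3942, 60–74=3347, 75–89=2451
Scenario A total after 2 periods: 14368
Scenario B projection —
After projecting period 1:
Births: 4250 × 0.372 = 1581, 3550 × 0.092 = 327 — total 1908
15–29: 2200 × 0.982 = 2160
30–44: 4250 × 0.963 = 4093
45–59: 3550 × 0.963 = 3419
60–74: 2600 × 0.979 = 2545
75–89: 1850 × 0.963 = 1782
Population now: 0–14=1908, 15–29=2160, 30–44=4093, 45–59=3419, 60–74=2545, 75–89=1782
After projecting period 2:
Births: 2160 × 0.372 = 804, 4093 × 0.092 = 377 — total 1181
15–29: 1908 × 0.982 = 1874
30–44: 2160 × 0.963 = 2080
45–59: 4093 × 0.963 = 3942
60–74: 3419 × 0.979 = 3347
75–89: 2545 × 0.963 = 2451
Population now: 0–14=1181, 15–29=1874, 30–44=2080, 45–59=3942, 60–74=3347, 75–89=2451
Scenario B total after 2 periods: 14875
Difference B − A = 14875 − 14368 = 507

507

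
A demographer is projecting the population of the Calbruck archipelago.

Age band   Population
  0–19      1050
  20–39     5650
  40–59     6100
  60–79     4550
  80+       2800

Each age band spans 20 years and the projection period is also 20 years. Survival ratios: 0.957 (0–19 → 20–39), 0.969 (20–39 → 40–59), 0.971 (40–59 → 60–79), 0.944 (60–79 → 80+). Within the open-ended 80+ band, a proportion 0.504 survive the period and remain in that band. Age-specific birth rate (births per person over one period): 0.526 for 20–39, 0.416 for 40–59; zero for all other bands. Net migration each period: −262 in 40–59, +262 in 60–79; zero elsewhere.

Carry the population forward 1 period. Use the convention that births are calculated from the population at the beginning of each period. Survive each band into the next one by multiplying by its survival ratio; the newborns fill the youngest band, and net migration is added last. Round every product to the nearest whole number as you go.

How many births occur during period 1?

[period 1]
Births: 5650 * 0.526 = 2972  |  6100 * 0.416 = 2538 → total 5510
20–39: 1050 * 0.957 = 1005
40–59: 5650 * 0.969 = 5475
60–79: 6100 * 0.971 = 5923
80+: 4550 * 0.944 + 2800 * 0.504 = 4295 + 1411 = 5706
Net migration: 40–59 − 262 → 5213; 60–79 + 262 → 6185
→ [5510, 1005, 5213, 6185, 5706]

5510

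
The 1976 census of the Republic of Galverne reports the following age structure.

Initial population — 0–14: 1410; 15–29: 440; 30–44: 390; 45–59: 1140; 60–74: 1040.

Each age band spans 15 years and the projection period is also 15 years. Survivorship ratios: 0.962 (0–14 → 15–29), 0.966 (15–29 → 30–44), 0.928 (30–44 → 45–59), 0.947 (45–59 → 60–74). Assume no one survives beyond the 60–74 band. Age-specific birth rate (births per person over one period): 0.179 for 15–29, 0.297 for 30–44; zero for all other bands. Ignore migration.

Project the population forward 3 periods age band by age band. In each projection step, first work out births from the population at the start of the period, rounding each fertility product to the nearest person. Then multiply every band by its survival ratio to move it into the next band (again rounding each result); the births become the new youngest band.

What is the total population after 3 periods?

[period 1]
Births: 440 × 0.179 = 79 ; 390 × 0.297 = 116 → total 195
15–29: 1410 × 0.962 = 1356
30–44: 440 × 0.966 = 425
45–59: 390 × 0.928 = 362
60–74: 1140 × 0.947 = 1080
→ [195, 1356, 425, 362, 1080]
[period 2]
Births: 1356 × 0.179 = 243 ; 425 × 0.297 = 126 → total 369
15–29: 195 × 0.962 = 188
30–44: 1356 × 0.966 = 1310
45–59: 425 × 0.928 = 394
60–74: 362 × 0.947 = 343
→ [369, 188, 1310, 394, 343]
[period 3]
Births: 188 × 0.179 = 34 ; 1310 × 0.297 = 389 → total 423
15–29: 369 × 0.962 = 355
30–44: 188 × 0.966 = 182
45–59: 1310 × 0.928 = 1216
60–74: 394 × 0.947 = 373
→ [423, 355, 182, 1216, 373]
Total after period 3: 423 + 355 + 182 + 1216 + 373 = 2549

2549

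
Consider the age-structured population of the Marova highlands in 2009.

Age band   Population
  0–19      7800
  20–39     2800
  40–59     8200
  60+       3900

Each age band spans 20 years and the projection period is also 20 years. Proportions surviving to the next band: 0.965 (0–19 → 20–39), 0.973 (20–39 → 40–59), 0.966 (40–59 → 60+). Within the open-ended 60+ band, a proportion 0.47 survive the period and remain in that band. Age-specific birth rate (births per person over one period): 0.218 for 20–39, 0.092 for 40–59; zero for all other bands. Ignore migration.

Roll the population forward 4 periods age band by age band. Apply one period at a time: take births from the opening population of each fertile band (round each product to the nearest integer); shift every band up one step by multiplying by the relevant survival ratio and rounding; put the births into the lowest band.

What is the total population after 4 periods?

9375

Numbering the bands 1..4 from youngest to oldest:
Period 1:
Births: 2800 × 0.218 = 610 ; 8200 × 0.092 = 754 — total 1364
Band 2: 7800 × 0.965 = 7527
Band 3: 2800 × 0.973 = 2724
Band 4: 8200 × 0.966 + 3900 × 0.47 = 7921 + 1833 = 9754
Giving 1364 / 7527 / 2724 / 9754.
Period 2:
Births: 7527 × 0.218 = 1641 ; 2724 × 0.092 = 251 — total 1892
Band 2: 1364 × 0.965 = 1316
Band 3: 7527 × 0.973 = 7324
Band 4: 2724 × 0.966 + 9754 × 0.47 = 2631 + 4584 = 7215
Giving 1892 / 1316 / 7324 / 7215.
Period 3:
Births: 1316 × 0.218 = 287 ; 7324 × 0.092 = 674 — total 961
Band 2: 1892 × 0.965 = 1826
Band 3: 1316 × 0.973 = 1280
Band 4: 7324 × 0.966 + 7215 × 0.47 = 7075 + 3391 = 10466
Giving 961 / 1826 / 1280 / 10466.
Period 4:
Births: 1826 × 0.218 = 398 ; 1280 × 0.092 = 118 — total 516
Band 2: 961 × 0.965 = 927
Band 3: 1826 × 0.973 = 1777
Band 4: 1280 × 0.966 + 10466 × 0.47 = 1236 + 4919 = 6155
Giving 516 / 927 / 1777 / 6155.
Total after period 4: 516 + 927 + 1777 + 6155 = 9375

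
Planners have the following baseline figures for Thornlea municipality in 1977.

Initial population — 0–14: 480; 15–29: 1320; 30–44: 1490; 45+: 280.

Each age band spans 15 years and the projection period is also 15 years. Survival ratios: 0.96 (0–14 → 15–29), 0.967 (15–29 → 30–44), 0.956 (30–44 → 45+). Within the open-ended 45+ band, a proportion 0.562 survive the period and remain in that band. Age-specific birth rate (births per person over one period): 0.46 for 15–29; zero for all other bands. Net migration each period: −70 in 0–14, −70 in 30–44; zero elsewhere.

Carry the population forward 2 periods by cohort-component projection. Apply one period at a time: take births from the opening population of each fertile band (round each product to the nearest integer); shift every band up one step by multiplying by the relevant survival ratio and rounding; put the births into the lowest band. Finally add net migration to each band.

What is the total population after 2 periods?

3076

— Period 1 —
Births: 1320 * 0.46 = 607
15–29: 480 * 0.96 = 461
30–44: 1320 * 0.967 = 1276
45+: 1490 * 0.956 + 280 * 0.562 = 1424 + 157 = 1581
Net migration: 0–14 − 70 → 537; 30–44 − 70 → 1206
End of period: [537, 461, 1206, 1581]
— Period 2 —
Births: 461 * 0.46 = 212
15–29: 537 * 0.96 = 516
30–44: 461 * 0.967 = 446
45+: 1206 * 0.956 + 1581 * 0.562 = 1153 + 889 = 2042
Net migration: 0–14 − 70 → 142; 30–44 − 70 → 376
End of period: [142, 516, 376, 2042]
Total after period 2: 142 + 516 + 376 + 2042 = 3076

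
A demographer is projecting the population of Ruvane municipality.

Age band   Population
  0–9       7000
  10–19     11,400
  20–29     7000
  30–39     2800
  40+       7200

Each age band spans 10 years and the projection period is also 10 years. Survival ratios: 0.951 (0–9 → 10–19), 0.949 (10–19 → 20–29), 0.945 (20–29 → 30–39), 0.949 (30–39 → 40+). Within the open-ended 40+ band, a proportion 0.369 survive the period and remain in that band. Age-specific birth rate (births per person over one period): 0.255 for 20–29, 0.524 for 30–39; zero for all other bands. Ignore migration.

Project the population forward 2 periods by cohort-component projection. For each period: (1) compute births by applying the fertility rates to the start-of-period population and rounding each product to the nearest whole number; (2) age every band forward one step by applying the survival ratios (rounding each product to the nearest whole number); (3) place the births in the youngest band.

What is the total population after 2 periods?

— Period 1 —
Births: 7000 × 0.255 = 1785  |  2800 × 0.524 = 1467 → 3252
10–19: 7000 × 0.951 = 6657
20–29: 11400 × 0.949 = 10819
30–39: 7000 × 0.945 = 6615
40+: 2800 × 0.949 + 7200 × 0.369 = 2657 + 2657 = 5314
End of period: [3252, 6657, 10819, 6615, 5314]
— Period 2 —
Births: 10819 × 0.255 = 2759  |  6615 × 0.524 = 3466 → 6225
10–19: 3252 × 0.951 = 3093
20–29: 6657 × 0.949 = 6317
30–39: 10819 × 0.945 = 10224
40+: 6615 × 0.949 + 5314 × 0.369 = 6278 + 1961 = 8239
End of period: [6225, 3093, 6317, 10224, 8239]
Total after period 2: 6225 + 3093 + 6317 + 10224 + 8239 = 34098

34098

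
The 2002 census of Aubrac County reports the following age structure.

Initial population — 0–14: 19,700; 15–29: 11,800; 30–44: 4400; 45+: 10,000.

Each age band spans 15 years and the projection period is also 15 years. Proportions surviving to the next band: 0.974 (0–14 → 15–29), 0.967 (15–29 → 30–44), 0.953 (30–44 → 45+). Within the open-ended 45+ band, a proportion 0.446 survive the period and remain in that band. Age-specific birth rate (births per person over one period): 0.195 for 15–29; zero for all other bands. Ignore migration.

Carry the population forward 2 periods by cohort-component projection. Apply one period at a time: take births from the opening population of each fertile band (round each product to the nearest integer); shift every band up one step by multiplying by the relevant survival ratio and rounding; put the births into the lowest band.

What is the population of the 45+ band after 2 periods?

14734

Let band 1 be 0–14 through band 4 = 45+.
Period 1.
Births: 11800 * 0.195 = 2301
Band 2: 19700 * 0.974 = 19188
Band 3: 11800 * 0.967 = 11411
Band 4: 4400 * 0.953 + 10000 * 0.446 = 4193 + 4460 = 8653
End of period: [2301, 19188, 11411, 8653]
Period 2.
Births: 19188 * 0.195 = 3742
Band 2: 2301 * 0.974 = 2241
Band 3: 19188 * 0.967 = 18555
Band 4: 11411 * 0.953 + 8653 * 0.446 = 10875 + 3859 = 14734
End of period: [3742, 2241, 18555, 14734]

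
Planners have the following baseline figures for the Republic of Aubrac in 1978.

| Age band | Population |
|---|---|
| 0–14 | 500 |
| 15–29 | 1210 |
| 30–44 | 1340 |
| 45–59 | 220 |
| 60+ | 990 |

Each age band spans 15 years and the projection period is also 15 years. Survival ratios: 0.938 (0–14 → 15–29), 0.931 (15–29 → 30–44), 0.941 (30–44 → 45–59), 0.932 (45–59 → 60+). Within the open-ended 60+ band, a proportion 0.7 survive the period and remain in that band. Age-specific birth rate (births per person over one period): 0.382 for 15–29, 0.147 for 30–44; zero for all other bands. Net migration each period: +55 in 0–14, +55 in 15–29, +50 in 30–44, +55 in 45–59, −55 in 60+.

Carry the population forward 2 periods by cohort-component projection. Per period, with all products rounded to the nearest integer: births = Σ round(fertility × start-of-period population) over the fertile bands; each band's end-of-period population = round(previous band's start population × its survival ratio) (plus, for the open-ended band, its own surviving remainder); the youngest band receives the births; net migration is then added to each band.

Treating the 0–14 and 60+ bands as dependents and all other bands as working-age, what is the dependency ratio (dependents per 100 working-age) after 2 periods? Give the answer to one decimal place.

Let band 1 be 0–14 through band 5 = 60+.
Period 1.
Births: 1210 × 0.382 = 462  |  1340 × 0.147 = 197 ⇒ total 659
Band 2: 500 × 0.938 = 469
Band 3: 1210 × 0.931 = 1127
Band 4: 1340 × 0.941 = 1261
Band 5: 220 × 0.932 + 990 × 0.7 = 205 + 693 = 898
Net migration: Band 1 + 55 → 714; Band 2 + 55 → 524; Band 3 + 50 → 1177; Band 4 + 55 → 1316; Band 5 − 55 → 843
→ [714, 524, 1177, 1316, 843]
Period 2.
Births: 524 × 0.382 = 200  |  1177 × 0.147 = 173 ⇒ total 373
Band 2: 714 × 0.938 = 670
Band 3: 524 × 0.931 = 488
Band 4: 1177 × 0.941 = 1108
Band 5: 1316 × 0.932 + 843 × 0.7 = 1227 + 590 = 1817
Net migration: Band 1 + 55 → 428; Band 2 + 55 → 725; Band 3 + 50 → 538; Band 4 + 55 → 1163; Band 5 − 55 → 1762
→ [428, 725, 538, 1163, 1762]
Dependents (band 0–14 + band 60+) = 428 + 1762 = 2190; working-age = 2426; ratio = 2190/2426 × 100 = 90.3

90.3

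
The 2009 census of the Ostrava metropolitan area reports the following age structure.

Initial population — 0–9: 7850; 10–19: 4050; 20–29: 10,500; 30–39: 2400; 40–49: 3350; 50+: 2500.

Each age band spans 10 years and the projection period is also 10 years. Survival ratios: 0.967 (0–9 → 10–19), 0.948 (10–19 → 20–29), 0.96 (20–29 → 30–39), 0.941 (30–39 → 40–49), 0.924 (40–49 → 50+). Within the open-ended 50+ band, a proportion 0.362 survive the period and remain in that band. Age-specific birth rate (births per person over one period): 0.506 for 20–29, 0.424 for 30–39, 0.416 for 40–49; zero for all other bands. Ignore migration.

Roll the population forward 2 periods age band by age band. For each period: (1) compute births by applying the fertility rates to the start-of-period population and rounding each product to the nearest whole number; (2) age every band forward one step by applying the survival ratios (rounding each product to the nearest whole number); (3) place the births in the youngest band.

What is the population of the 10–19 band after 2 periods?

Numbering the bands 1..6 from youngest to oldest:
— Period 1 —
Births: 10500 × 0.506 = 5313, 2400 × 0.424 = 1018, 3350 × 0.416 = 1394 → total 7725
Band 2: 7850 × 0.967 = 7591
Band 3: 4050 × 0.948 = 3839
Band 4: 10500 × 0.96 = 10080
Band 5: 2400 × 0.941 = 2258
Band 6: 3350 × 0.924 + 2500 × 0.362 = 3095 + 905 = 4000
Population now: 0–9=7725, 10–19=7591, 20–29=3839, 30–39=10080, 40–49=2258, 50+=4000
— Period 2 —
Births: 3839 × 0.506 = 1943, 10080 × 0.424 = 4274, 2258 × 0.416 = 939 → total 7156
Band 2: 7725 × 0.967 = 7470
Band 3: 7591 × 0.948 = 7196
Band 4: 3839 × 0.96 = 3685
Band 5: 10080 × 0.941 = 9485
Band 6: 2258 × 0.924 + 4000 × 0.362 = 2086 + 1448 = 3534
Population now: 0–9=7156, 10–19=7470, 20–29=7196, 30–39=3685, 40–49=9485, 50+=3534

7470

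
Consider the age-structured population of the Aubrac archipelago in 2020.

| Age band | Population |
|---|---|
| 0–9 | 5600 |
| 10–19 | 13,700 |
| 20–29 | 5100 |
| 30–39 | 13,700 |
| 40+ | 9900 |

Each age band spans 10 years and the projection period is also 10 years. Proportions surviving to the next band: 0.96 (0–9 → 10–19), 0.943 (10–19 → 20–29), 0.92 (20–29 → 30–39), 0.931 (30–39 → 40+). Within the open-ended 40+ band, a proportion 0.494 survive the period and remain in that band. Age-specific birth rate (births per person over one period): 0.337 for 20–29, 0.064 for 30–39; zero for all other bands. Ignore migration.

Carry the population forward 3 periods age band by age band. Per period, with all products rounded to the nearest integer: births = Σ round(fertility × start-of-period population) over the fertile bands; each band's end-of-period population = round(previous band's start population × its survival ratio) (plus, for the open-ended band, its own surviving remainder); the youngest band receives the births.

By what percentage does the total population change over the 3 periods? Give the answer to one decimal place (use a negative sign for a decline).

-34.4

Let group 1 be 0–9 through group 5 = 40+.
[period 1]
Births: 5100 × 0.337 = 1719, 13700 × 0.064 = 877 → 2596
Group 2: 5600 × 0.96 = 5376
Group 3: 13700 × 0.943 = 12919
Group 4: 5100 × 0.92 = 4692
Group 5: 13700 × 0.931 + 9900 × 0.494 = 12755 + 4891 = 17646
Giving 2596 / 5376 / 12919 / 4692 / 17646.
[period 2]
Births: 12919 × 0.337 = 4354, 4692 × 0.064 = 300 → 4654
Group 2: 2596 × 0.96 = 2492
Group 3: 5376 × 0.943 = 5070
Group 4: 12919 × 0.92 = 11885
Group 5: 4692 × 0.931 + 17646 × 0.494 = 4368 + 8717 = 13085
Giving 4654 / 2492 / 5070 / 11885 / 13085.
[period 3]
Births: 5070 × 0.337 = 1709, 11885 × 0.064 = 761 → 2470
Group 2: 4654 × 0.96 = 4468
Group 3: 2492 × 0.943 = 2350
Group 4: 5070 × 0.92 = 4664
Group 5: 11885 × 0.931 + 13085 × 0.494 = 11065 + 6464 = 17529
Giving 2470 / 4468 / 2350 / 4664 / 17529.
Total: 48000 → 31481; change = -16519; percentage change = -34.4%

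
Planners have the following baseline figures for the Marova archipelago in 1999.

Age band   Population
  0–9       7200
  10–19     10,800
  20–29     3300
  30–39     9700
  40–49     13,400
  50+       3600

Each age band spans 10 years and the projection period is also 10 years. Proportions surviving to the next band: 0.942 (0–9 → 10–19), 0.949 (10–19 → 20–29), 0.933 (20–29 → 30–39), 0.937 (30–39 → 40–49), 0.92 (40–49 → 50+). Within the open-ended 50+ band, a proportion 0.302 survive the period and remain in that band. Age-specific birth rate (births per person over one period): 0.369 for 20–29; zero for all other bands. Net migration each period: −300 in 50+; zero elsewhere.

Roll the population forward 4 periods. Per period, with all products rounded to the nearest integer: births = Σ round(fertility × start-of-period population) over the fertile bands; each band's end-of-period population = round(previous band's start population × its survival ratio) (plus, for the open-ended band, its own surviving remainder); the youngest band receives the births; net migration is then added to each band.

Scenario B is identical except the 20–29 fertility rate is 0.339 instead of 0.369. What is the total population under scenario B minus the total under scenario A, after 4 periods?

-603

Let band 1 be 0–9 through band 6 = 50+.
After projecting period 1:
Births: 3300 × 0.369 = 1218
Band 2: 7200 × 0.942 = 6782
Band 3: 10800 × 0.949 = 10249
Band 4: 3300 × 0.933 = 3079
Band 5: 9700 × 0.937 = 9089
Band 6: 13400 × 0.92 + 3600 × 0.302 = 12328 + 1087 = 13415
Net migration: Band 6 − 300 → 13115
Giving 1218 / 6782 / 10249 / 3079 / 9089 / 13115.
After projecting period 2:
Births: 10249 × 0.369 = 3782
Band 2: 1218 × 0.942 = 1147
Band 3: 6782 × 0.949 = 6436
Band 4: 10249 × 0.933 = 9562
Band 5: 3079 × 0.937 = 2885
Band 6: 9089 × 0.92 + 13115 × 0.302 = 8362 + 3961 = 12323
Net migration: Band 6 − 300 → 12023
Giving 3782 / 1147 / 6436 / 9562 / 2885 / 12023.
After projecting period 3:
Births: 6436 × 0.369 = 2375
Band 2: 3782 × 0.942 = 3563
Band 3: 1147 × 0.949 = 1089
Band 4: 6436 × 0.933 = 6005
Band 5: 9562 × 0.937 = 8960
Band 6: 2885 × 0.92 + 12023 × 0.302 = 2654 + 3631 = 6285
Net migration: Band 6 − 300 → 5985
Giving 2375 / 3563 / 1089 / 6005 / 8960 / 5985.
After projecting period 4:
Births: 1089 × 0.369 = 402
Band 2: 2375 × 0.942 = 2237
Band 3: 3563 × 0.949 = 3381
Band 4: 1089 × 0.933 = 1016
Band 5: 6005 × 0.937 = 5627
Band 6: 8960 × 0.92 + 5985 × 0.302 = 8243 + 1807 = 10050
Net migration: Band 6 − 300 → 9750
Giving 402 / 2237 / 3381 / 1016 / 5627 / 9750.
Scenario A total after 4 periods: 22413
Scenario B projection —
After projecting period 1:
Births: 3300 × 0.339 = 1119
Band 2: 7200 × 0.942 = 6782
Band 3: 10800 × 0.949 = 10249
Band 4: 3300 × 0.933 = 3079
Band 5: 9700 × 0.937 = 9089
Band 6: 13400 × 0.92 + 3600 × 0.302 = 12328 + 1087 = 13415
Net migration: Band 6 − 300 → 13115
Giving 1119 / 6782 / 10249 / 3079 / 9089 / 13115.
After projecting period 2:
Births: 10249 × 0.339 = 3474
Band 2: 1119 × 0.942 = 1054
Band 3: 6782 × 0.949 = 6436
Band 4: 10249 × 0.933 = 9562
Band 5: 3079 × 0.937 = 2885
Band 6: 9089 × 0.92 + 13115 × 0.302 = 8362 + 3961 = 12323
Net migration: Band 6 − 300 → 12023
Giving 3474 / 1054 / 6436 / 9562 / 2885 / 12023.
After projecting period 3:
Births: 6436 × 0.339 = 2182
Band 2: 3474 × 0.942 = 3273
Band 3: 1054 × 0.949 = 1000
Band 4: 6436 × 0.933 = 6005
Band 5: 9562 × 0.937 = 8960
Band 6: 2885 × 0.92 + 12023 × 0.302 = 2654 + 3631 = 6285
Net migration: Band 6 − 300 → 5985
Giving 2182 / 3273 / 1000 / 6005 / 8960 / 5985.
After projecting period 4:
Births: 1000 × 0.339 = 339
Band 2: 2182 × 0.942 = 2055
Band 3: 3273 × 0.949 = 3106
Band 4: 1000 × 0.933 = 933
Band 5: 6005 × 0.937 = 5627
Band 6: 8960 × 0.92 + 5985 × 0.302 = 8243 + 1807 = 10050
Net migration: Band 6 − 300 → 9750
Giving 339 / 2055 / 3106 / 933 / 5627 / 9750.
Scenario B total after 4 periods: 21810
Difference B − A = 21810 − 22413 = -603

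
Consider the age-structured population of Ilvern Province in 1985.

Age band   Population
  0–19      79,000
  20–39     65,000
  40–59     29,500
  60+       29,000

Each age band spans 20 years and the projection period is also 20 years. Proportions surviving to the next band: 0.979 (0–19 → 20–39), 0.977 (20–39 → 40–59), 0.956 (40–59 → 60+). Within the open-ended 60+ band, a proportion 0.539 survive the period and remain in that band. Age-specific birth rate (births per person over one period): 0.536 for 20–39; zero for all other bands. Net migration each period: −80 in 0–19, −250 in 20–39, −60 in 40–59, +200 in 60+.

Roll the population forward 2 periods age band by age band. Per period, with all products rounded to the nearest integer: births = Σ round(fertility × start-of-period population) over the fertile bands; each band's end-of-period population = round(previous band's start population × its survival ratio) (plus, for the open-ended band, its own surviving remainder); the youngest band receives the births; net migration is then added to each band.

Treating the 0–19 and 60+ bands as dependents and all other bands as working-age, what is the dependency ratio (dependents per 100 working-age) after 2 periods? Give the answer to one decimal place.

115.4

Let band 1 be 0–19 through band 4 = 60+.
[period 1]
Births: 65000 × 0.536 = 34840
Band 2: 79000 × 0.979 = 77341
Band 3: 65000 × 0.977 = 63505
Band 4: 29500 × 0.956 + 29000 × 0.539 = 28202 + 15631 = 43833
Net migration: Band 1 − 80 → 34760; Band 2 − 250 → 77091; Band 3 − 60 → 63445; Band 4 + 200 → 44033
Population now: 0–19=34760, 20–39=77091, 40–59=63445, 60+=44033
[period 2]
Births: 77091 × 0.536 = 41321
Band 2: 34760 × 0.979 = 34030
Band 3: 77091 × 0.977 = 75318
Band 4: 63445 × 0.956 + 44033 × 0.539 = 60653 + 23734 = 84387
Net migration: Band 1 − 80 → 41241; Band 2 − 250 → 33780; Band 3 − 60 → 75258; Band 4 + 200 → 84587
Population now: 0–19=41241, 20–39=33780, 40–59=75258, 60+=84587
Dependents (band 0–19 + band 60+) = 41241 + 84587 = 125828; working-age = 109038; ratio = 125828/109038 × 100 = 115.4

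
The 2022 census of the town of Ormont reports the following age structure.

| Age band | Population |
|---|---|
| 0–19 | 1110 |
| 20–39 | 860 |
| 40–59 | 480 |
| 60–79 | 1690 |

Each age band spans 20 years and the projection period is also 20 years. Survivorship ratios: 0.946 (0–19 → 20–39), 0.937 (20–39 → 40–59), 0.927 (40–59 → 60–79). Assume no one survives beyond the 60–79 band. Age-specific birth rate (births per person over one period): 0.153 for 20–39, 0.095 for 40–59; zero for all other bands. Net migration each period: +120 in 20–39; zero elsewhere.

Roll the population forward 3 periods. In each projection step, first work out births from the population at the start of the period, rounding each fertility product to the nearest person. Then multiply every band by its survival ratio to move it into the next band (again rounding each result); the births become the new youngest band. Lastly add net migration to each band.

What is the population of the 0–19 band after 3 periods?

(Bands numbered youngest = 1 to oldest = 4.)
Period 1:
Births: 860 × 0.153 = 132, 480 × 0.095 = 46 ⇒ total 178
Band 2: 1110 × 0.946 = 1050
Band 3: 860 × 0.937 = 806
Band 4: 480 × 0.927 = 445
Net migration: Band 2 + 120 → 1170
End of period: [178, 1170, 806, 445]
Period 2:
Births: 1170 × 0.153 = 179, 806 × 0.095 = 77 ⇒ total 256
Band 2: 178 × 0.946 = 168
Band 3: 1170 × 0.937 = 1096
Band 4: 806 × 0.927 = 747
Net migration: Band 2 + 120 → 288
End of period: [256, 288, 1096, 747]
Period 3:
Births: 288 × 0.153 = 44, 1096 × 0.095 = 104 ⇒ total 148
Band 2: 256 × 0.946 = 242
Band 3: 288 × 0.937 = 270
Band 4: 1096 × 0.927 = 1016
Net migration: Band 2 + 120 → 362
End of period: [148, 362, 270, 1016]

148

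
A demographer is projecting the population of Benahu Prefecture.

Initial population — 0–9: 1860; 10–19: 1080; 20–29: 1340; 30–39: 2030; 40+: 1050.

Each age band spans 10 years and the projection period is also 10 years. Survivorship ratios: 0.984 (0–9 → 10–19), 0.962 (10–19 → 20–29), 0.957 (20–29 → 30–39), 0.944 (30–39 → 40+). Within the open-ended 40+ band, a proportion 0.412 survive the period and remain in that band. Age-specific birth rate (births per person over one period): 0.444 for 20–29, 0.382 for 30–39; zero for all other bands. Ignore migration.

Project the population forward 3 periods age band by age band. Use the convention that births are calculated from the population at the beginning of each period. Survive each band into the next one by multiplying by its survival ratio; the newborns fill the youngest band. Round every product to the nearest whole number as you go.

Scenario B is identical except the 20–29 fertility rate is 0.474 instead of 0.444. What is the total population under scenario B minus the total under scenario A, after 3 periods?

120

Let group 1 be 0–9 through group 5 = 40+.
[period 1]
Births: 1340 × 0.444 = 595  |  2030 × 0.382 = 775 → 1370
Group 2: 1860 × 0.984 = 1830
Group 3: 1080 × 0.962 = 1039
Group 4: 1340 × 0.957 = 1282
Group 5: 2030 × 0.944 + 1050 × 0.412 = 1916 + 433 = 2349
Giving 1370 / 1830 / 1039 / 1282 / 2349.
[period 2]
Births: 1039 × 0.444 = 461  |  1282 × 0.382 = 490 → 951
Group 2: 1370 × 0.984 = 1348
Group 3: 1830 × 0.962 = 1760
Group 4: 1039 × 0.957 = 994
Group 5: 1282 × 0.944 + 2349 × 0.412 = 1210 + 968 = 2178
Giving 951 / 1348 / 1760 / 994 / 2178.
[period 3]
Births: 1760 × 0.444 = 781  |  994 × 0.382 = 380 → 1161
Group 2: 951 × 0.984 = 936
Group 3: 1348 × 0.962 = 1297
Group 4: 1760 × 0.957 = 1684
Group 5: 994 × 0.944 + 2178 × 0.412 = 938 + 897 = 1835
Giving 1161 / 936 / 1297 / 1684 / 1835.
Scenario A total after 3 periods: 6913
Scenario B projection —
[period 1]
Births: 1340 × 0.474 = 635  |  2030 × 0.382 = 775 → 1410
Group 2: 1860 × 0.984 = 1830
Group 3: 1080 × 0.962 = 1039
Group 4: 1340 × 0.957 = 1282
Group 5: 2030 × 0.944 + 1050 × 0.412 = 1916 + 433 = 2349
Giving 1410 / 1830 / 1039 / 1282 / 2349.
[period 2]
Births: 1039 × 0.474 = 492  |  1282 × 0.382 = 490 → 982
Group 2: 1410 × 0.984 = 1387
Group 3: 1830 × 0.962 = 1760
Group 4: 1039 × 0.957 = 994
Group 5: 1282 × 0.944 + 2349 × 0.412 = 1210 + 968 = 2178
Giving 982 / 1387 / 1760 / 994 / 2178.
[period 3]
Births: 1760 × 0.474 = 834  |  994 × 0.382 = 380 → 1214
Group 2: 982 × 0.984 = 966
Group 3: 1387 × 0.962 = 1334
Group 4: 1760 × 0.957 = 1684
Group 5: 994 × 0.944 + 2178 × 0.412 = 938 + 897 = 1835
Giving 1214 / 966 / 1334 / 1684 / 1835.
Scenario B total after 3 periods: 7033
Difference B − A = 7033 − 6913 = 120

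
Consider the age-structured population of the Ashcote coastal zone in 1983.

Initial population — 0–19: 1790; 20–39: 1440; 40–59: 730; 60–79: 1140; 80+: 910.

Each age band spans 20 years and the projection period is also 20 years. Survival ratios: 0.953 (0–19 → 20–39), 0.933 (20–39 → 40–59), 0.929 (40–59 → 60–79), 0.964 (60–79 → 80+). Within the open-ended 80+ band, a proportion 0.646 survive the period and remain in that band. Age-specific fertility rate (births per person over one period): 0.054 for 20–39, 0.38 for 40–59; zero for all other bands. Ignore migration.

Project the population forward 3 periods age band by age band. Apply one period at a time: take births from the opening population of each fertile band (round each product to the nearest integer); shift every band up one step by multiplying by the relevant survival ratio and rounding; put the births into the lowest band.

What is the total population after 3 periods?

5323

Numbering the groups 1..5 from youngest to oldest:
— Period 1 —
Births: 1440 × 0.054 = 78  |  730 × 0.38 = 277 ⇒ total 355
Group 2: 1790 × 0.953 = 1706
Group 3: 1440 × 0.933 = 1344
Group 4: 730 × 0.929 = 678
Group 5: 1140 × 0.964 + 910 × 0.646 = 1099 + 588 = 1687
Population now: 0–19=355, 20–39=1706, 40–59=1344, 60–79=678, 80+=1687
— Period 2 —
Births: 1706 × 0.054 = 92  |  1344 × 0.38 = 511 ⇒ total 603
Group 2: 355 × 0.953 = 338
Group 3: 1706 × 0.933 = 1592
Group 4: 1344 × 0.929 = 1249
Group 5: 678 × 0.964 + 1687 × 0.646 = 654 + 1090 = 1744
Population now: 0–19=603, 20–39=338, 40–59=1592, 60–79=1249, 80+=1744
— Period 3 —
Births: 338 × 0.054 = 18  |  1592 × 0.38 = 605 ⇒ total 623
Group 2: 603 × 0.953 = 575
Group 3: 338 × 0.933 = 315
Group 4: 1592 × 0.929 = 1479
Group 5: 1249 × 0.964 + 1744 × 0.646 = 1204 + 1127 = 2331
Population now: 0–19=623, 20–39=575, 40–59=315, 60–79=1479, 80+=2331
Total after period 3: 623 + 575 + 315 + 1479 + 2331 = 5323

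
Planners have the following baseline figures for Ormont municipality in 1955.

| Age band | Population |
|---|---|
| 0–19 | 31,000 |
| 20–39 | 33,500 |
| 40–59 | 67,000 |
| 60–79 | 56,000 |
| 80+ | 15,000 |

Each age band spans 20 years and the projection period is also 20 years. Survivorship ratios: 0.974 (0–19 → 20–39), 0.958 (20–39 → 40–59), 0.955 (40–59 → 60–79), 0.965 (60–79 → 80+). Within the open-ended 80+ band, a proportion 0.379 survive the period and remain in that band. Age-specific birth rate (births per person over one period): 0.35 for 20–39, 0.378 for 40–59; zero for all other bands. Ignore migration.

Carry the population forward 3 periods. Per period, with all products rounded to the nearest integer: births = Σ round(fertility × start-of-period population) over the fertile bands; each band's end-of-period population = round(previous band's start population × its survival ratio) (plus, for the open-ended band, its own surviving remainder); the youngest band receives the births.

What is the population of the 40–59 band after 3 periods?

(Bands numbered youngest = 1 to oldest = 5.)
— Period 1 —
Births: 33500 * 0.35 = 11725, 67000 * 0.378 = 25326 → 37051
Band 2: 31000 * 0.974 = 30194
Band 3: 33500 * 0.958 = 32093
Band 4: 67000 * 0.955 = 63985
Band 5: 56000 * 0.965 + 15000 * 0.379 = 54040 + 5685 = 59725
Population now: 0–19=37051, 20–39=30194, 40–59=32093, 60–79=63985, 80+=59725
— Period 2 —
Births: 30194 * 0.35 = 10568, 32093 * 0.378 = 12131 → 22699
Band 2: 37051 * 0.974 = 36088
Band 3: 30194 * 0.958 = 28926
Band 4: 32093 * 0.955 = 30649
Band 5: 63985 * 0.965 + 59725 * 0.379 = 61746 + 22636 = 84382
Population now: 0–19=22699, 20–39=36088, 40–59=28926, 60–79=30649, 80+=84382
— Period 3 —
Births: 36088 * 0.35 = 12631, 28926 * 0.378 = 10934 → 23565
Band 2: 22699 * 0.974 = 22109
Band 3: 36088 * 0.958 = 34572
Band 4: 28926 * 0.955 = 27624
Band 5: 30649 * 0.965 + 84382 * 0.379 = 29576 + 31981 = 61557
Population now: 0–19=23565, 20–39=22109, 40–59=34572, 60–79=27624, 80+=61557

34572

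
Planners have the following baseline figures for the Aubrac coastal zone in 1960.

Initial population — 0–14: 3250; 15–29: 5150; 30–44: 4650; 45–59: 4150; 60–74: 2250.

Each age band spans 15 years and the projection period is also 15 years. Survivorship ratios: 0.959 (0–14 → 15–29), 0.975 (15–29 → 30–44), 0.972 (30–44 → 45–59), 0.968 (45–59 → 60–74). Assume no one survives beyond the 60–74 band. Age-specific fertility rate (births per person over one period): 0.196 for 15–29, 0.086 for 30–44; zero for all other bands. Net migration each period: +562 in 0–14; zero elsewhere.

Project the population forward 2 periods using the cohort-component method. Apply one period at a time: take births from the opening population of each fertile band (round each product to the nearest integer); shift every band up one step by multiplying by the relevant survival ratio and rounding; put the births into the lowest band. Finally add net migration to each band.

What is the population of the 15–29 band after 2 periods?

After projecting period 1:
Births: 5150 × 0.196 = 1009 ; 4650 × 0.086 = 400 ⇒ total 1409
15–29: 3250 × 0.959 = 3117
30–44: 5150 × 0.975 = 5021
45–59: 4650 × 0.972 = 4520
60–74: 4150 × 0.968 = 4017
Net migration: 0–14 + 562 → 1971
Population now: 0–14=1971, 15–29=3117, 30–44=5021, 45–59=4520, 60–74=4017
After projecting period 2:
Births: 3117 × 0.196 = 611 ; 5021 × 0.086 = 432 ⇒ total 1043
15–29: 1971 × 0.959 = 1890
30–44: 3117 × 0.975 = 3039
45–59: 5021 × 0.972 = 4880
60–74: 4520 × 0.968 = 4375
Net migration: 0–14 + 562 → 1605
Population now: 0–14=1605, 15–29=1890, 30–44=3039, 45–59=4880, 60–74=4375

1890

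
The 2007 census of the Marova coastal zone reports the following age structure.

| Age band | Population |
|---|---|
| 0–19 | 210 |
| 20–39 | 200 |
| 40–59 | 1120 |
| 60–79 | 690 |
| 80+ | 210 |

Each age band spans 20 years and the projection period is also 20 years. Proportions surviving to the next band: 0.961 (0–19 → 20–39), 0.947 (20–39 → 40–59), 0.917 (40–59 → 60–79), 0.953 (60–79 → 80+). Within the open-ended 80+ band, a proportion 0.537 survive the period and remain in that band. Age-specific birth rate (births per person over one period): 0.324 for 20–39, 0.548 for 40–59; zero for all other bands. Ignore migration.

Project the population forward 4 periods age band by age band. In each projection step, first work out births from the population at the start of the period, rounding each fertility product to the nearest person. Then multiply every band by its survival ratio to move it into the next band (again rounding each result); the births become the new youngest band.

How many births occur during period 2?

Period 1.
Births: 200 * 0.324 = 65, 1120 * 0.548 = 614 — total 679
20–39: 210 * 0.961 = 202
40–59: 200 * 0.947 = 189
60–79: 1120 * 0.917 = 1027
80+: 690 * 0.953 + 210 * 0.537 = 658 + 113 = 771
End of period: [679, 202, 189, 1027, 771]
Period 2.
Births: 202 * 0.324 = 65, 189 * 0.548 = 104 — total 169
20–39: 679 * 0.961 = 653
40–59: 202 * 0.947 = 191
60–79: 189 * 0.917 = 173
80+: 1027 * 0.953 + 771 * 0.537 = 979 + 414 = 1393
End of period: [169, 653, 191, 173, 1393]

169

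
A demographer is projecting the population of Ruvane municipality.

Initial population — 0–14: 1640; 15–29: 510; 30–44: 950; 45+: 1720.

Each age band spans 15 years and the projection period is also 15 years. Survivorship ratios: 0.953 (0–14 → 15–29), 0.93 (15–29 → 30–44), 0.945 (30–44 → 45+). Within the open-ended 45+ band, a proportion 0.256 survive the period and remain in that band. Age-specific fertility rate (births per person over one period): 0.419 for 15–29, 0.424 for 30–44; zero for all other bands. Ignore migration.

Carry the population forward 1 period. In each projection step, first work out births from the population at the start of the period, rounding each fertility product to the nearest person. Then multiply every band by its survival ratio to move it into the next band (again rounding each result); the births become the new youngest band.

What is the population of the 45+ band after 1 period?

Numbering the groups 1..4 from youngest to oldest:
[period 1]
Births: 510 × 0.419 = 214 ; 950 × 0.424 = 403 — total 617
Group 2: 1640 × 0.953 = 1563
Group 3: 510 × 0.93 = 474
Group 4: 950 × 0.945 + 1720 × 0.256 = 898 + 440 = 1338
Population now: 0–14=617, 15–29=1563, 30–44=474, 45+=1338

1338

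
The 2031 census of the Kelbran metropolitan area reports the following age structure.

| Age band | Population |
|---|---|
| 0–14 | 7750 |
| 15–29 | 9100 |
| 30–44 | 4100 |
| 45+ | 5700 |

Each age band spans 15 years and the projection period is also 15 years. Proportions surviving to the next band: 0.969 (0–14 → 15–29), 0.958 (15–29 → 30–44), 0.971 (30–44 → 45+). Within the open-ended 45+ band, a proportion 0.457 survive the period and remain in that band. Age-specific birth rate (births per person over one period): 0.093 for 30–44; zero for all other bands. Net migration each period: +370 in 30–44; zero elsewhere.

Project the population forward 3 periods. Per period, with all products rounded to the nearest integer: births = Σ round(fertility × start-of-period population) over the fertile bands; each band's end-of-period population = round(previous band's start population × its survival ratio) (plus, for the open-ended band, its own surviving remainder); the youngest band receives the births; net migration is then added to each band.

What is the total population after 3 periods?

Period 1.
Births: 4100 * 0.093 = 381
15–29: 7750 * 0.969 = 7510
30–44: 9100 * 0.958 = 8718
45+: 4100 * 0.971 + 5700 * 0.457 = 3981 + 2605 = 6586
Net migration: 30–44 + 370 → 9088
Giving 381 / 7510 / 9088 / 6586.
Period 2.
Births: 9088 * 0.093 = 845
15–29: 381 * 0.969 = 369
30–44: 7510 * 0.958 = 7195
45+: 9088 * 0.971 + 6586 * 0.457 = 8824 + 3010 = 11834
Net migration: 30–44 + 370 → 7565
Giving 845 / 369 / 7565 / 11834.
Period 3.
Births: 7565 * 0.093 = 704
15–29: 845 * 0.969 = 819
30–44: 369 * 0.958 = 354
45+: 7565 * 0.971 + 11834 * 0.457 = 7346 + 5408 = 12754
Net migration: 30–44 + 370 → 724
Giving 704 / 819 / 724 / 12754.
Total after period 3: 704 + 819 + 724 + 12754 = 15001

15001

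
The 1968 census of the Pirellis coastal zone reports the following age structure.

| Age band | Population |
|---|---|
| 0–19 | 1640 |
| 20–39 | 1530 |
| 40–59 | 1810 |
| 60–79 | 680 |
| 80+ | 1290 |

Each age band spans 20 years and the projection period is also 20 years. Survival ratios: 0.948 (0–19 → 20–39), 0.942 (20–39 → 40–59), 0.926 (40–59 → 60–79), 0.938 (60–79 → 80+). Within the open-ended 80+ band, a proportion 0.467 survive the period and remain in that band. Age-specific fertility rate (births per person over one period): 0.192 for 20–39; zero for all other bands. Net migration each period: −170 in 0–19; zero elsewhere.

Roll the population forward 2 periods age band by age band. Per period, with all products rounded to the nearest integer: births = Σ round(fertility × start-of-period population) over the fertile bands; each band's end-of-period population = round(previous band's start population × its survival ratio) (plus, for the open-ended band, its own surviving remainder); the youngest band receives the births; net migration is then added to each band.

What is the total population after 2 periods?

5197

(Bands numbered youngest = 1 to oldest = 5.)
Period 1:
Births: 1530 * 0.192 = 294
Band 2: 1640 * 0.948 = 1555
Band 3: 1530 * 0.942 = 1441
Band 4: 1810 * 0.926 = 1676
Band 5: 680 * 0.938 + 1290 * 0.467 = 638 + 602 = 1240
Net migration: Band 1 − 170 → 124
Giving 124 / 1555 / 1441 / 1676 / 1240.
Period 2:
Births: 1555 * 0.192 = 299
Band 2: 124 * 0.948 = 118
Band 3: 1555 * 0.942 = 1465
Band 4: 1441 * 0.926 = 1334
Band 5: 1676 * 0.938 + 1240 * 0.467 = 1572 + 579 = 2151
Net migration: Band 1 − 170 → 129
Giving 129 / 118 / 1465 / 1334 / 2151.
Total after period 2: 129 + 118 + 1465 + 1334 + 2151 = 5197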